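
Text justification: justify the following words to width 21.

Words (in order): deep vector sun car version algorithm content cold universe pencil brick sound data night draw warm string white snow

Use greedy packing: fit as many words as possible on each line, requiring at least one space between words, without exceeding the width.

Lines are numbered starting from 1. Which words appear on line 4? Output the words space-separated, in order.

Line 1: ['deep', 'vector', 'sun', 'car'] (min_width=19, slack=2)
Line 2: ['version', 'algorithm'] (min_width=17, slack=4)
Line 3: ['content', 'cold', 'universe'] (min_width=21, slack=0)
Line 4: ['pencil', 'brick', 'sound'] (min_width=18, slack=3)
Line 5: ['data', 'night', 'draw', 'warm'] (min_width=20, slack=1)
Line 6: ['string', 'white', 'snow'] (min_width=17, slack=4)

Answer: pencil brick sound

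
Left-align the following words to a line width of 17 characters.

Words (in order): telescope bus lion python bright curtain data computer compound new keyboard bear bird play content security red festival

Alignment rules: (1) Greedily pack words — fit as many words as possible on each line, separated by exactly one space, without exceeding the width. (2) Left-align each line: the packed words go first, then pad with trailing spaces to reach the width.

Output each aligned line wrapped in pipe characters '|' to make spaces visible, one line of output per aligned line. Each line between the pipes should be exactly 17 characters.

Answer: |telescope bus    |
|lion python      |
|bright curtain   |
|data computer    |
|compound new     |
|keyboard bear    |
|bird play content|
|security red     |
|festival         |

Derivation:
Line 1: ['telescope', 'bus'] (min_width=13, slack=4)
Line 2: ['lion', 'python'] (min_width=11, slack=6)
Line 3: ['bright', 'curtain'] (min_width=14, slack=3)
Line 4: ['data', 'computer'] (min_width=13, slack=4)
Line 5: ['compound', 'new'] (min_width=12, slack=5)
Line 6: ['keyboard', 'bear'] (min_width=13, slack=4)
Line 7: ['bird', 'play', 'content'] (min_width=17, slack=0)
Line 8: ['security', 'red'] (min_width=12, slack=5)
Line 9: ['festival'] (min_width=8, slack=9)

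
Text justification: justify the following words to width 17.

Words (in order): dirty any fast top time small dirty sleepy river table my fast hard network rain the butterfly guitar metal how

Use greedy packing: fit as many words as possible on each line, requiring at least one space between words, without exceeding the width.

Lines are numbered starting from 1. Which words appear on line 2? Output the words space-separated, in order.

Answer: top time small

Derivation:
Line 1: ['dirty', 'any', 'fast'] (min_width=14, slack=3)
Line 2: ['top', 'time', 'small'] (min_width=14, slack=3)
Line 3: ['dirty', 'sleepy'] (min_width=12, slack=5)
Line 4: ['river', 'table', 'my'] (min_width=14, slack=3)
Line 5: ['fast', 'hard', 'network'] (min_width=17, slack=0)
Line 6: ['rain', 'the'] (min_width=8, slack=9)
Line 7: ['butterfly', 'guitar'] (min_width=16, slack=1)
Line 8: ['metal', 'how'] (min_width=9, slack=8)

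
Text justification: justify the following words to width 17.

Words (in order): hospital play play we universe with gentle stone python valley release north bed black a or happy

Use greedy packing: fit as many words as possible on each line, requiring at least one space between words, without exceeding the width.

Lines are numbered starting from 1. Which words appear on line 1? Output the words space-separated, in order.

Answer: hospital play

Derivation:
Line 1: ['hospital', 'play'] (min_width=13, slack=4)
Line 2: ['play', 'we', 'universe'] (min_width=16, slack=1)
Line 3: ['with', 'gentle', 'stone'] (min_width=17, slack=0)
Line 4: ['python', 'valley'] (min_width=13, slack=4)
Line 5: ['release', 'north', 'bed'] (min_width=17, slack=0)
Line 6: ['black', 'a', 'or', 'happy'] (min_width=16, slack=1)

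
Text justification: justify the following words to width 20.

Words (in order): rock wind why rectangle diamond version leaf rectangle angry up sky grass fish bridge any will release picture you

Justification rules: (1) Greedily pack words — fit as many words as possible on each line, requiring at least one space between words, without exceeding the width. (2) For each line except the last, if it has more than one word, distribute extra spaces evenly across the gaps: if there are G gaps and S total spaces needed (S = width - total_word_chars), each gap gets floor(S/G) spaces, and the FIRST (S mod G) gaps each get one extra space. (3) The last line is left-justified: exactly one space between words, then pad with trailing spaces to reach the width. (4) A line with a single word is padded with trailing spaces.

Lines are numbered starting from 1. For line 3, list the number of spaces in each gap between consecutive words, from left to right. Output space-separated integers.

Answer: 9

Derivation:
Line 1: ['rock', 'wind', 'why'] (min_width=13, slack=7)
Line 2: ['rectangle', 'diamond'] (min_width=17, slack=3)
Line 3: ['version', 'leaf'] (min_width=12, slack=8)
Line 4: ['rectangle', 'angry', 'up'] (min_width=18, slack=2)
Line 5: ['sky', 'grass', 'fish'] (min_width=14, slack=6)
Line 6: ['bridge', 'any', 'will'] (min_width=15, slack=5)
Line 7: ['release', 'picture', 'you'] (min_width=19, slack=1)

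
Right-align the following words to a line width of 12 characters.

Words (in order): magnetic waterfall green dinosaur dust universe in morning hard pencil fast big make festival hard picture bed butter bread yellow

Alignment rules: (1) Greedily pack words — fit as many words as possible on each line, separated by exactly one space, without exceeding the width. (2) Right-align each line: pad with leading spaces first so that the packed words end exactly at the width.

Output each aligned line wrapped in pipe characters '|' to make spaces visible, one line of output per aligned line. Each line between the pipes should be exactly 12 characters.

Line 1: ['magnetic'] (min_width=8, slack=4)
Line 2: ['waterfall'] (min_width=9, slack=3)
Line 3: ['green'] (min_width=5, slack=7)
Line 4: ['dinosaur'] (min_width=8, slack=4)
Line 5: ['dust'] (min_width=4, slack=8)
Line 6: ['universe', 'in'] (min_width=11, slack=1)
Line 7: ['morning', 'hard'] (min_width=12, slack=0)
Line 8: ['pencil', 'fast'] (min_width=11, slack=1)
Line 9: ['big', 'make'] (min_width=8, slack=4)
Line 10: ['festival'] (min_width=8, slack=4)
Line 11: ['hard', 'picture'] (min_width=12, slack=0)
Line 12: ['bed', 'butter'] (min_width=10, slack=2)
Line 13: ['bread', 'yellow'] (min_width=12, slack=0)

Answer: |    magnetic|
|   waterfall|
|       green|
|    dinosaur|
|        dust|
| universe in|
|morning hard|
| pencil fast|
|    big make|
|    festival|
|hard picture|
|  bed butter|
|bread yellow|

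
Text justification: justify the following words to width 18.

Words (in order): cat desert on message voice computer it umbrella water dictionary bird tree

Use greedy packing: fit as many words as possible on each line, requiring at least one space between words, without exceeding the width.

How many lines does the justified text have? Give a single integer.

Line 1: ['cat', 'desert', 'on'] (min_width=13, slack=5)
Line 2: ['message', 'voice'] (min_width=13, slack=5)
Line 3: ['computer', 'it'] (min_width=11, slack=7)
Line 4: ['umbrella', 'water'] (min_width=14, slack=4)
Line 5: ['dictionary', 'bird'] (min_width=15, slack=3)
Line 6: ['tree'] (min_width=4, slack=14)
Total lines: 6

Answer: 6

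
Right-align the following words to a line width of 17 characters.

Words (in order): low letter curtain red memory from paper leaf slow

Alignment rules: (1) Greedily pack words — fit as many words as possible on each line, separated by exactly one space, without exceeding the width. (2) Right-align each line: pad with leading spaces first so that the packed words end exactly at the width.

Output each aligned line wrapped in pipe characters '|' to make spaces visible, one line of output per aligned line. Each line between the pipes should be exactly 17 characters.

Line 1: ['low', 'letter'] (min_width=10, slack=7)
Line 2: ['curtain', 'red'] (min_width=11, slack=6)
Line 3: ['memory', 'from', 'paper'] (min_width=17, slack=0)
Line 4: ['leaf', 'slow'] (min_width=9, slack=8)

Answer: |       low letter|
|      curtain red|
|memory from paper|
|        leaf slow|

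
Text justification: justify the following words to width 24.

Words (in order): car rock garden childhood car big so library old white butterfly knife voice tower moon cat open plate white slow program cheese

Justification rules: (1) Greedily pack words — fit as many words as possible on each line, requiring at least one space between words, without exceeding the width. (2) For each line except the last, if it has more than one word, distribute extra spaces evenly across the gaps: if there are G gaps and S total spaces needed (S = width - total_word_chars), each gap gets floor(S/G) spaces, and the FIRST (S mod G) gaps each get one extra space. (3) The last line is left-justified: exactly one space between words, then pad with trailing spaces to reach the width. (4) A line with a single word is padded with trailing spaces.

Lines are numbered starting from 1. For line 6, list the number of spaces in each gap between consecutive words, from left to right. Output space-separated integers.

Line 1: ['car', 'rock', 'garden'] (min_width=15, slack=9)
Line 2: ['childhood', 'car', 'big', 'so'] (min_width=20, slack=4)
Line 3: ['library', 'old', 'white'] (min_width=17, slack=7)
Line 4: ['butterfly', 'knife', 'voice'] (min_width=21, slack=3)
Line 5: ['tower', 'moon', 'cat', 'open'] (min_width=19, slack=5)
Line 6: ['plate', 'white', 'slow', 'program'] (min_width=24, slack=0)
Line 7: ['cheese'] (min_width=6, slack=18)

Answer: 1 1 1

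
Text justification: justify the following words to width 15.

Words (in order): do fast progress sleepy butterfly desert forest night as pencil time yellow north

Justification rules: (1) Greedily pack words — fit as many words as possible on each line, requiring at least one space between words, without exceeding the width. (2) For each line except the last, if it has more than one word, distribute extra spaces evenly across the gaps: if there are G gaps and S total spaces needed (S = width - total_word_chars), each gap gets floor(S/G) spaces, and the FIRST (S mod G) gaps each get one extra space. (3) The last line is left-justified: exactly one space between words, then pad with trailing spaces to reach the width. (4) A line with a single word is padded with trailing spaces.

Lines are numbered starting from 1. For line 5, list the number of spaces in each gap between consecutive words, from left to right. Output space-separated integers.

Line 1: ['do', 'fast'] (min_width=7, slack=8)
Line 2: ['progress', 'sleepy'] (min_width=15, slack=0)
Line 3: ['butterfly'] (min_width=9, slack=6)
Line 4: ['desert', 'forest'] (min_width=13, slack=2)
Line 5: ['night', 'as', 'pencil'] (min_width=15, slack=0)
Line 6: ['time', 'yellow'] (min_width=11, slack=4)
Line 7: ['north'] (min_width=5, slack=10)

Answer: 1 1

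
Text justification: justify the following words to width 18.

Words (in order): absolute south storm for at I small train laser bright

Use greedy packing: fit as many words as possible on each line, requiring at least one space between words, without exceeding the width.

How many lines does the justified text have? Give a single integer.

Line 1: ['absolute', 'south'] (min_width=14, slack=4)
Line 2: ['storm', 'for', 'at', 'I'] (min_width=14, slack=4)
Line 3: ['small', 'train', 'laser'] (min_width=17, slack=1)
Line 4: ['bright'] (min_width=6, slack=12)
Total lines: 4

Answer: 4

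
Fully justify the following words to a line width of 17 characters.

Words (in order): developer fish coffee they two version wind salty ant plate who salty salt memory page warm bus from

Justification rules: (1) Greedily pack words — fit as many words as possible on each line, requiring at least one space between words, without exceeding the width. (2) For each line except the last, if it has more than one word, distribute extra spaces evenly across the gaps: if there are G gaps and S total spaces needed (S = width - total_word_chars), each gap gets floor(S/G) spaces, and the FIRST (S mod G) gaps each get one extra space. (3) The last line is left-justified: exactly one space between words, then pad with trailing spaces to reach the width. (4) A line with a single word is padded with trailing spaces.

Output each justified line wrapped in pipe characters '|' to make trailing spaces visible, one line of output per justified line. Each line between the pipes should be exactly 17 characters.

Line 1: ['developer', 'fish'] (min_width=14, slack=3)
Line 2: ['coffee', 'they', 'two'] (min_width=15, slack=2)
Line 3: ['version', 'wind'] (min_width=12, slack=5)
Line 4: ['salty', 'ant', 'plate'] (min_width=15, slack=2)
Line 5: ['who', 'salty', 'salt'] (min_width=14, slack=3)
Line 6: ['memory', 'page', 'warm'] (min_width=16, slack=1)
Line 7: ['bus', 'from'] (min_width=8, slack=9)

Answer: |developer    fish|
|coffee  they  two|
|version      wind|
|salty  ant  plate|
|who   salty  salt|
|memory  page warm|
|bus from         |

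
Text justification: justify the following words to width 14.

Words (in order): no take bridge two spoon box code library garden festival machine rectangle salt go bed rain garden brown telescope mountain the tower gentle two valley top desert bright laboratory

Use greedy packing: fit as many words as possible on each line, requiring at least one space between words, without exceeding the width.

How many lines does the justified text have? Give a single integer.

Line 1: ['no', 'take', 'bridge'] (min_width=14, slack=0)
Line 2: ['two', 'spoon', 'box'] (min_width=13, slack=1)
Line 3: ['code', 'library'] (min_width=12, slack=2)
Line 4: ['garden'] (min_width=6, slack=8)
Line 5: ['festival'] (min_width=8, slack=6)
Line 6: ['machine'] (min_width=7, slack=7)
Line 7: ['rectangle', 'salt'] (min_width=14, slack=0)
Line 8: ['go', 'bed', 'rain'] (min_width=11, slack=3)
Line 9: ['garden', 'brown'] (min_width=12, slack=2)
Line 10: ['telescope'] (min_width=9, slack=5)
Line 11: ['mountain', 'the'] (min_width=12, slack=2)
Line 12: ['tower', 'gentle'] (min_width=12, slack=2)
Line 13: ['two', 'valley', 'top'] (min_width=14, slack=0)
Line 14: ['desert', 'bright'] (min_width=13, slack=1)
Line 15: ['laboratory'] (min_width=10, slack=4)
Total lines: 15

Answer: 15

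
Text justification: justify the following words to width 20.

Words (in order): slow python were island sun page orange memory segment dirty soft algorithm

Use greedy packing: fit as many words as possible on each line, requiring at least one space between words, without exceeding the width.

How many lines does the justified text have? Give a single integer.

Line 1: ['slow', 'python', 'were'] (min_width=16, slack=4)
Line 2: ['island', 'sun', 'page'] (min_width=15, slack=5)
Line 3: ['orange', 'memory'] (min_width=13, slack=7)
Line 4: ['segment', 'dirty', 'soft'] (min_width=18, slack=2)
Line 5: ['algorithm'] (min_width=9, slack=11)
Total lines: 5

Answer: 5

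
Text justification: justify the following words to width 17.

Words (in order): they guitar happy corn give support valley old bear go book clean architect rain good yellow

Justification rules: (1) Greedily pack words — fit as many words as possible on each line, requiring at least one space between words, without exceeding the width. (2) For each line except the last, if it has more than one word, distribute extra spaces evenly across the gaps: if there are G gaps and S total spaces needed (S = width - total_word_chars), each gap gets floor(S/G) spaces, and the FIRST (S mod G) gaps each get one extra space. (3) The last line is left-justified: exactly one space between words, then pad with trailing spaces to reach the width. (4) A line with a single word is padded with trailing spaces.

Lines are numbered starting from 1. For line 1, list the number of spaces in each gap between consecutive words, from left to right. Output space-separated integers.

Answer: 1 1

Derivation:
Line 1: ['they', 'guitar', 'happy'] (min_width=17, slack=0)
Line 2: ['corn', 'give', 'support'] (min_width=17, slack=0)
Line 3: ['valley', 'old', 'bear'] (min_width=15, slack=2)
Line 4: ['go', 'book', 'clean'] (min_width=13, slack=4)
Line 5: ['architect', 'rain'] (min_width=14, slack=3)
Line 6: ['good', 'yellow'] (min_width=11, slack=6)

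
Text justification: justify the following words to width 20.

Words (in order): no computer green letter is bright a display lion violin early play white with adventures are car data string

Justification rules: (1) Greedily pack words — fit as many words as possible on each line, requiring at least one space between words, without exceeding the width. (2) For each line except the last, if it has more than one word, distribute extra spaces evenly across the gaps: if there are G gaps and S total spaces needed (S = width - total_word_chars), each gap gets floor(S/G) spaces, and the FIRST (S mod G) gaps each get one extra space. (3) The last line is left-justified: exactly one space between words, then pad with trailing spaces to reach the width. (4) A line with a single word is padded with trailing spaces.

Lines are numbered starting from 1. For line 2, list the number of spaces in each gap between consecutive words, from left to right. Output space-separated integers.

Answer: 2 2 1

Derivation:
Line 1: ['no', 'computer', 'green'] (min_width=17, slack=3)
Line 2: ['letter', 'is', 'bright', 'a'] (min_width=18, slack=2)
Line 3: ['display', 'lion', 'violin'] (min_width=19, slack=1)
Line 4: ['early', 'play', 'white'] (min_width=16, slack=4)
Line 5: ['with', 'adventures', 'are'] (min_width=19, slack=1)
Line 6: ['car', 'data', 'string'] (min_width=15, slack=5)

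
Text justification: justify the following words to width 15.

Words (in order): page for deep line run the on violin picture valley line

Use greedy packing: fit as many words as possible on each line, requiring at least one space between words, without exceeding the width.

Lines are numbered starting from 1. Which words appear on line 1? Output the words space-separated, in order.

Answer: page for deep

Derivation:
Line 1: ['page', 'for', 'deep'] (min_width=13, slack=2)
Line 2: ['line', 'run', 'the', 'on'] (min_width=15, slack=0)
Line 3: ['violin', 'picture'] (min_width=14, slack=1)
Line 4: ['valley', 'line'] (min_width=11, slack=4)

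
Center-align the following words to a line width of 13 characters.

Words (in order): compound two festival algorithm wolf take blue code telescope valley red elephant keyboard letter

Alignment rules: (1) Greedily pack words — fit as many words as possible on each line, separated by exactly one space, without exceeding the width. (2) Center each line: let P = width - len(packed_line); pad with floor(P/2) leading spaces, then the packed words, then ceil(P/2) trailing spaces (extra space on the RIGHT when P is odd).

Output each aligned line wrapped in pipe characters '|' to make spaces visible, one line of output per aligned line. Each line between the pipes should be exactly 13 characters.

Line 1: ['compound', 'two'] (min_width=12, slack=1)
Line 2: ['festival'] (min_width=8, slack=5)
Line 3: ['algorithm'] (min_width=9, slack=4)
Line 4: ['wolf', 'take'] (min_width=9, slack=4)
Line 5: ['blue', 'code'] (min_width=9, slack=4)
Line 6: ['telescope'] (min_width=9, slack=4)
Line 7: ['valley', 'red'] (min_width=10, slack=3)
Line 8: ['elephant'] (min_width=8, slack=5)
Line 9: ['keyboard'] (min_width=8, slack=5)
Line 10: ['letter'] (min_width=6, slack=7)

Answer: |compound two |
|  festival   |
|  algorithm  |
|  wolf take  |
|  blue code  |
|  telescope  |
| valley red  |
|  elephant   |
|  keyboard   |
|   letter    |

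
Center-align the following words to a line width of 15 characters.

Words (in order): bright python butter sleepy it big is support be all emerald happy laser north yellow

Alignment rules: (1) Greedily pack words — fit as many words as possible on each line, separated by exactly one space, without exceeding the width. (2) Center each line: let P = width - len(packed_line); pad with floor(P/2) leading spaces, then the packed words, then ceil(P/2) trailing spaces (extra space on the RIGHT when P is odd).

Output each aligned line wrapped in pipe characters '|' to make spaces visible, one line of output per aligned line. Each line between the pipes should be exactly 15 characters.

Line 1: ['bright', 'python'] (min_width=13, slack=2)
Line 2: ['butter', 'sleepy'] (min_width=13, slack=2)
Line 3: ['it', 'big', 'is'] (min_width=9, slack=6)
Line 4: ['support', 'be', 'all'] (min_width=14, slack=1)
Line 5: ['emerald', 'happy'] (min_width=13, slack=2)
Line 6: ['laser', 'north'] (min_width=11, slack=4)
Line 7: ['yellow'] (min_width=6, slack=9)

Answer: | bright python |
| butter sleepy |
|   it big is   |
|support be all |
| emerald happy |
|  laser north  |
|    yellow     |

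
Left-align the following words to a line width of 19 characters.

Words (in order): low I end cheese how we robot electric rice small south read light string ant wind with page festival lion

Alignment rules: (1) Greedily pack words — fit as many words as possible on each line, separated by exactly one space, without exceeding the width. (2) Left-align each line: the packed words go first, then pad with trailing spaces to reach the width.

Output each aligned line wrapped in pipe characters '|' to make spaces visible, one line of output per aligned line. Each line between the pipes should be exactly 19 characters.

Answer: |low I end cheese   |
|how we robot       |
|electric rice small|
|south read light   |
|string ant wind    |
|with page festival |
|lion               |

Derivation:
Line 1: ['low', 'I', 'end', 'cheese'] (min_width=16, slack=3)
Line 2: ['how', 'we', 'robot'] (min_width=12, slack=7)
Line 3: ['electric', 'rice', 'small'] (min_width=19, slack=0)
Line 4: ['south', 'read', 'light'] (min_width=16, slack=3)
Line 5: ['string', 'ant', 'wind'] (min_width=15, slack=4)
Line 6: ['with', 'page', 'festival'] (min_width=18, slack=1)
Line 7: ['lion'] (min_width=4, slack=15)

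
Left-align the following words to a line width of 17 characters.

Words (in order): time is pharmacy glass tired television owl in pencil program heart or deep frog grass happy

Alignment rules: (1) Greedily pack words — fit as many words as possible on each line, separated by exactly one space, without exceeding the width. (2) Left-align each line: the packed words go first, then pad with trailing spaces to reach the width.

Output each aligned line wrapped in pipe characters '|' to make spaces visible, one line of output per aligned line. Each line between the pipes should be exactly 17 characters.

Line 1: ['time', 'is', 'pharmacy'] (min_width=16, slack=1)
Line 2: ['glass', 'tired'] (min_width=11, slack=6)
Line 3: ['television', 'owl', 'in'] (min_width=17, slack=0)
Line 4: ['pencil', 'program'] (min_width=14, slack=3)
Line 5: ['heart', 'or', 'deep'] (min_width=13, slack=4)
Line 6: ['frog', 'grass', 'happy'] (min_width=16, slack=1)

Answer: |time is pharmacy |
|glass tired      |
|television owl in|
|pencil program   |
|heart or deep    |
|frog grass happy |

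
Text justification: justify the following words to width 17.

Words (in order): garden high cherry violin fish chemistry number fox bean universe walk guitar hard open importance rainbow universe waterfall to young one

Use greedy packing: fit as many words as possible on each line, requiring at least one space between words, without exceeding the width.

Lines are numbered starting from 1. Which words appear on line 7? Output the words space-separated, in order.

Line 1: ['garden', 'high'] (min_width=11, slack=6)
Line 2: ['cherry', 'violin'] (min_width=13, slack=4)
Line 3: ['fish', 'chemistry'] (min_width=14, slack=3)
Line 4: ['number', 'fox', 'bean'] (min_width=15, slack=2)
Line 5: ['universe', 'walk'] (min_width=13, slack=4)
Line 6: ['guitar', 'hard', 'open'] (min_width=16, slack=1)
Line 7: ['importance'] (min_width=10, slack=7)
Line 8: ['rainbow', 'universe'] (min_width=16, slack=1)
Line 9: ['waterfall', 'to'] (min_width=12, slack=5)
Line 10: ['young', 'one'] (min_width=9, slack=8)

Answer: importance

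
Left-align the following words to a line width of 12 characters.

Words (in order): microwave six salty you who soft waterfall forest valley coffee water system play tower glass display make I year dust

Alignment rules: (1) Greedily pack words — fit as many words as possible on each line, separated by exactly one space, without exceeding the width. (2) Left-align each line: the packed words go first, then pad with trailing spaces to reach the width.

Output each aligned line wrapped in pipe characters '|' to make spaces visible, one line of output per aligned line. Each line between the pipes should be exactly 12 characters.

Answer: |microwave   |
|six salty   |
|you who soft|
|waterfall   |
|forest      |
|valley      |
|coffee water|
|system play |
|tower glass |
|display make|
|I year dust |

Derivation:
Line 1: ['microwave'] (min_width=9, slack=3)
Line 2: ['six', 'salty'] (min_width=9, slack=3)
Line 3: ['you', 'who', 'soft'] (min_width=12, slack=0)
Line 4: ['waterfall'] (min_width=9, slack=3)
Line 5: ['forest'] (min_width=6, slack=6)
Line 6: ['valley'] (min_width=6, slack=6)
Line 7: ['coffee', 'water'] (min_width=12, slack=0)
Line 8: ['system', 'play'] (min_width=11, slack=1)
Line 9: ['tower', 'glass'] (min_width=11, slack=1)
Line 10: ['display', 'make'] (min_width=12, slack=0)
Line 11: ['I', 'year', 'dust'] (min_width=11, slack=1)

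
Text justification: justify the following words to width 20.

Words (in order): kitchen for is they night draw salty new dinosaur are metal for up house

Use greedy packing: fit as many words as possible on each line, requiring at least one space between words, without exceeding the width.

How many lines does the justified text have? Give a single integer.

Answer: 4

Derivation:
Line 1: ['kitchen', 'for', 'is', 'they'] (min_width=19, slack=1)
Line 2: ['night', 'draw', 'salty', 'new'] (min_width=20, slack=0)
Line 3: ['dinosaur', 'are', 'metal'] (min_width=18, slack=2)
Line 4: ['for', 'up', 'house'] (min_width=12, slack=8)
Total lines: 4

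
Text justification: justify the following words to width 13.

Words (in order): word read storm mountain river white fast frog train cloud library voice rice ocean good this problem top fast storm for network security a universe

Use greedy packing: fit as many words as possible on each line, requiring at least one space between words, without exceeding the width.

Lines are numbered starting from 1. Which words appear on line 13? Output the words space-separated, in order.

Answer: security a

Derivation:
Line 1: ['word', 'read'] (min_width=9, slack=4)
Line 2: ['storm'] (min_width=5, slack=8)
Line 3: ['mountain'] (min_width=8, slack=5)
Line 4: ['river', 'white'] (min_width=11, slack=2)
Line 5: ['fast', 'frog'] (min_width=9, slack=4)
Line 6: ['train', 'cloud'] (min_width=11, slack=2)
Line 7: ['library', 'voice'] (min_width=13, slack=0)
Line 8: ['rice', 'ocean'] (min_width=10, slack=3)
Line 9: ['good', 'this'] (min_width=9, slack=4)
Line 10: ['problem', 'top'] (min_width=11, slack=2)
Line 11: ['fast', 'storm'] (min_width=10, slack=3)
Line 12: ['for', 'network'] (min_width=11, slack=2)
Line 13: ['security', 'a'] (min_width=10, slack=3)
Line 14: ['universe'] (min_width=8, slack=5)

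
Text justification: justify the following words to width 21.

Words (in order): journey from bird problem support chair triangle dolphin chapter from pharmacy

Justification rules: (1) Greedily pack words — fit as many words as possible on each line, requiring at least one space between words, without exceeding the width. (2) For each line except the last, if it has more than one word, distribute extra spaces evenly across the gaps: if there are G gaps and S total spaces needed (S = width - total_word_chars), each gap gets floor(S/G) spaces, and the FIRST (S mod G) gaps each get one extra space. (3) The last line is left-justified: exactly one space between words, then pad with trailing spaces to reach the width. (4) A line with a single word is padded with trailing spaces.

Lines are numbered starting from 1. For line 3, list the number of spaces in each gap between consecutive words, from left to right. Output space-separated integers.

Line 1: ['journey', 'from', 'bird'] (min_width=17, slack=4)
Line 2: ['problem', 'support', 'chair'] (min_width=21, slack=0)
Line 3: ['triangle', 'dolphin'] (min_width=16, slack=5)
Line 4: ['chapter', 'from', 'pharmacy'] (min_width=21, slack=0)

Answer: 6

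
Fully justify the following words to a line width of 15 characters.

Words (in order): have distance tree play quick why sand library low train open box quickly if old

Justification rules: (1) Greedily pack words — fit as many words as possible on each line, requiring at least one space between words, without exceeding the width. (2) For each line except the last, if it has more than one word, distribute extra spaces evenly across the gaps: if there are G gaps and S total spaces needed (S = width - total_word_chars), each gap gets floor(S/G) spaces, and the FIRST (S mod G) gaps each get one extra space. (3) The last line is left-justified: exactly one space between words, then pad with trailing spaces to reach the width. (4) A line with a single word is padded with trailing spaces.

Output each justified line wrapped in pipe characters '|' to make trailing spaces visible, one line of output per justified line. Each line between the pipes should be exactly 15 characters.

Line 1: ['have', 'distance'] (min_width=13, slack=2)
Line 2: ['tree', 'play', 'quick'] (min_width=15, slack=0)
Line 3: ['why', 'sand'] (min_width=8, slack=7)
Line 4: ['library', 'low'] (min_width=11, slack=4)
Line 5: ['train', 'open', 'box'] (min_width=14, slack=1)
Line 6: ['quickly', 'if', 'old'] (min_width=14, slack=1)

Answer: |have   distance|
|tree play quick|
|why        sand|
|library     low|
|train  open box|
|quickly if old |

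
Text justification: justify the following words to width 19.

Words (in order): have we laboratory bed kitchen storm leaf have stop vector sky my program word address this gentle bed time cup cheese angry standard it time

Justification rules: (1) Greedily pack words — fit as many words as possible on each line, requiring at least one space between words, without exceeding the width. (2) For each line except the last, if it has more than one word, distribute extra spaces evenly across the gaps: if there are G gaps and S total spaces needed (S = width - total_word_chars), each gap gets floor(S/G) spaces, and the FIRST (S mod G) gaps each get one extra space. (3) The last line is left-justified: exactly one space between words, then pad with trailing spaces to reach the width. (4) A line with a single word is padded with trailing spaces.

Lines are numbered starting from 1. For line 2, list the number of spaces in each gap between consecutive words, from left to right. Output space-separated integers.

Line 1: ['have', 'we', 'laboratory'] (min_width=18, slack=1)
Line 2: ['bed', 'kitchen', 'storm'] (min_width=17, slack=2)
Line 3: ['leaf', 'have', 'stop'] (min_width=14, slack=5)
Line 4: ['vector', 'sky', 'my'] (min_width=13, slack=6)
Line 5: ['program', 'word'] (min_width=12, slack=7)
Line 6: ['address', 'this', 'gentle'] (min_width=19, slack=0)
Line 7: ['bed', 'time', 'cup', 'cheese'] (min_width=19, slack=0)
Line 8: ['angry', 'standard', 'it'] (min_width=17, slack=2)
Line 9: ['time'] (min_width=4, slack=15)

Answer: 2 2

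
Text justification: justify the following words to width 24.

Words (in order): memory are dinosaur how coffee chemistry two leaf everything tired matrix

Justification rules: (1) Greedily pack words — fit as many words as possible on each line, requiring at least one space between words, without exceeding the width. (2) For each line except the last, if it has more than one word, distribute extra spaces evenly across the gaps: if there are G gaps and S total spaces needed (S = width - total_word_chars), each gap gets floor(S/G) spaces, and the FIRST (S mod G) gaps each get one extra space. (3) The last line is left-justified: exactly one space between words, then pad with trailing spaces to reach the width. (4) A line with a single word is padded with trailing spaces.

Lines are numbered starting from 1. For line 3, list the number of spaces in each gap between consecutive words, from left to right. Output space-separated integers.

Line 1: ['memory', 'are', 'dinosaur', 'how'] (min_width=23, slack=1)
Line 2: ['coffee', 'chemistry', 'two'] (min_width=20, slack=4)
Line 3: ['leaf', 'everything', 'tired'] (min_width=21, slack=3)
Line 4: ['matrix'] (min_width=6, slack=18)

Answer: 3 2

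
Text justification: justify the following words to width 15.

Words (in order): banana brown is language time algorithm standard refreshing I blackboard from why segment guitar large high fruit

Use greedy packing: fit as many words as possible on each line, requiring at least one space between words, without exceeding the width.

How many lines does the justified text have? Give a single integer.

Answer: 9

Derivation:
Line 1: ['banana', 'brown', 'is'] (min_width=15, slack=0)
Line 2: ['language', 'time'] (min_width=13, slack=2)
Line 3: ['algorithm'] (min_width=9, slack=6)
Line 4: ['standard'] (min_width=8, slack=7)
Line 5: ['refreshing', 'I'] (min_width=12, slack=3)
Line 6: ['blackboard', 'from'] (min_width=15, slack=0)
Line 7: ['why', 'segment'] (min_width=11, slack=4)
Line 8: ['guitar', 'large'] (min_width=12, slack=3)
Line 9: ['high', 'fruit'] (min_width=10, slack=5)
Total lines: 9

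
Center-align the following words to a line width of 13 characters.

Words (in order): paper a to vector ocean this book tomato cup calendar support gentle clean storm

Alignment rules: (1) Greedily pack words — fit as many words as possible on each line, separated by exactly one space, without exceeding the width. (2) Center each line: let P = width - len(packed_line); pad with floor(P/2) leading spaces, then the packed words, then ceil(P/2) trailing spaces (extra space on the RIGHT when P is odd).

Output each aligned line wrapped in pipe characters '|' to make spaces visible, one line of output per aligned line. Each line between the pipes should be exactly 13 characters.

Answer: | paper a to  |
|vector ocean |
|  this book  |
| tomato cup  |
|  calendar   |
|   support   |
|gentle clean |
|    storm    |

Derivation:
Line 1: ['paper', 'a', 'to'] (min_width=10, slack=3)
Line 2: ['vector', 'ocean'] (min_width=12, slack=1)
Line 3: ['this', 'book'] (min_width=9, slack=4)
Line 4: ['tomato', 'cup'] (min_width=10, slack=3)
Line 5: ['calendar'] (min_width=8, slack=5)
Line 6: ['support'] (min_width=7, slack=6)
Line 7: ['gentle', 'clean'] (min_width=12, slack=1)
Line 8: ['storm'] (min_width=5, slack=8)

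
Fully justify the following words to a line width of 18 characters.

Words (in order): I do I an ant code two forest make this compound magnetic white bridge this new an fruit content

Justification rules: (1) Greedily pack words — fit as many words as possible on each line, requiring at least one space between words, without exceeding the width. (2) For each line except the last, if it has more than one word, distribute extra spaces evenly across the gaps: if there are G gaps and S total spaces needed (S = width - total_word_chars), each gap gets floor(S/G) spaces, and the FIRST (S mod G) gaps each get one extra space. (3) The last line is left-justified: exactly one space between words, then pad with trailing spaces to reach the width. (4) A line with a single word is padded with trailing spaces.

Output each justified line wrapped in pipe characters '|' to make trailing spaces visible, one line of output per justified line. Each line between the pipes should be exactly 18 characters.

Answer: |I do I an ant code|
|two   forest  make|
|this      compound|
|magnetic     white|
|bridge this new an|
|fruit content     |

Derivation:
Line 1: ['I', 'do', 'I', 'an', 'ant', 'code'] (min_width=18, slack=0)
Line 2: ['two', 'forest', 'make'] (min_width=15, slack=3)
Line 3: ['this', 'compound'] (min_width=13, slack=5)
Line 4: ['magnetic', 'white'] (min_width=14, slack=4)
Line 5: ['bridge', 'this', 'new', 'an'] (min_width=18, slack=0)
Line 6: ['fruit', 'content'] (min_width=13, slack=5)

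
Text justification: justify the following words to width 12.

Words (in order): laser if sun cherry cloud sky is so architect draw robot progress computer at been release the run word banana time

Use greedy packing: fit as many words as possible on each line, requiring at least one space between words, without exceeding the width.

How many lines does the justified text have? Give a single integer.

Line 1: ['laser', 'if', 'sun'] (min_width=12, slack=0)
Line 2: ['cherry', 'cloud'] (min_width=12, slack=0)
Line 3: ['sky', 'is', 'so'] (min_width=9, slack=3)
Line 4: ['architect'] (min_width=9, slack=3)
Line 5: ['draw', 'robot'] (min_width=10, slack=2)
Line 6: ['progress'] (min_width=8, slack=4)
Line 7: ['computer', 'at'] (min_width=11, slack=1)
Line 8: ['been', 'release'] (min_width=12, slack=0)
Line 9: ['the', 'run', 'word'] (min_width=12, slack=0)
Line 10: ['banana', 'time'] (min_width=11, slack=1)
Total lines: 10

Answer: 10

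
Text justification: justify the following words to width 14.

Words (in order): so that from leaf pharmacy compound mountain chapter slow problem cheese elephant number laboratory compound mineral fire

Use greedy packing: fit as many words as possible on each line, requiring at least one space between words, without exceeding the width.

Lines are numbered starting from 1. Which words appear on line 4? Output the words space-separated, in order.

Answer: mountain

Derivation:
Line 1: ['so', 'that', 'from'] (min_width=12, slack=2)
Line 2: ['leaf', 'pharmacy'] (min_width=13, slack=1)
Line 3: ['compound'] (min_width=8, slack=6)
Line 4: ['mountain'] (min_width=8, slack=6)
Line 5: ['chapter', 'slow'] (min_width=12, slack=2)
Line 6: ['problem', 'cheese'] (min_width=14, slack=0)
Line 7: ['elephant'] (min_width=8, slack=6)
Line 8: ['number'] (min_width=6, slack=8)
Line 9: ['laboratory'] (min_width=10, slack=4)
Line 10: ['compound'] (min_width=8, slack=6)
Line 11: ['mineral', 'fire'] (min_width=12, slack=2)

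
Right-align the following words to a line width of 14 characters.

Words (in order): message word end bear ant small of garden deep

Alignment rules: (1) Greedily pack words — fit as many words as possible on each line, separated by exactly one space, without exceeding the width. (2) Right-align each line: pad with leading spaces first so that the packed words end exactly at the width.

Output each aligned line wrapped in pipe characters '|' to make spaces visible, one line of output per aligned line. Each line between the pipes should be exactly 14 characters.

Answer: |  message word|
|  end bear ant|
|      small of|
|   garden deep|

Derivation:
Line 1: ['message', 'word'] (min_width=12, slack=2)
Line 2: ['end', 'bear', 'ant'] (min_width=12, slack=2)
Line 3: ['small', 'of'] (min_width=8, slack=6)
Line 4: ['garden', 'deep'] (min_width=11, slack=3)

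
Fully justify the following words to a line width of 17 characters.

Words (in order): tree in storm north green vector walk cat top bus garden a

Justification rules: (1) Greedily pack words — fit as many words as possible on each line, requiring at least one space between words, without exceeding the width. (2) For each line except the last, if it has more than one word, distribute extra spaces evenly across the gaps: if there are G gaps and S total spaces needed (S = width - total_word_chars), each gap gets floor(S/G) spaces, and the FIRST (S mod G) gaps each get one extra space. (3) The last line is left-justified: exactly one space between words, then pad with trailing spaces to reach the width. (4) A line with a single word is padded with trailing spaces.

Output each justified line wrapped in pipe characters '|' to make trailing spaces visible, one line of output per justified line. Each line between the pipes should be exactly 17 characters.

Answer: |tree   in   storm|
|north       green|
|vector  walk  cat|
|top bus garden a |

Derivation:
Line 1: ['tree', 'in', 'storm'] (min_width=13, slack=4)
Line 2: ['north', 'green'] (min_width=11, slack=6)
Line 3: ['vector', 'walk', 'cat'] (min_width=15, slack=2)
Line 4: ['top', 'bus', 'garden', 'a'] (min_width=16, slack=1)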